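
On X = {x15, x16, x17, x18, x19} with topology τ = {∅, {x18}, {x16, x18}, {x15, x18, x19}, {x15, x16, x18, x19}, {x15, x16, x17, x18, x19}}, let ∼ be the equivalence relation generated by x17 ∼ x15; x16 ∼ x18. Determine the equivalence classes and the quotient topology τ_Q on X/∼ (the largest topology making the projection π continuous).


X/∼ = {[x15=x17], [x16=x18], [x19]}; |τ_Q| = 3.

Equivalence classes: [x15=x17], [x16=x18], [x19].
Quotient map π: X → X/∼ sends x15 ↦ [x15=x17], x16 ↦ [x16=x18], x17 ↦ [x15=x17], x18 ↦ [x16=x18], x19 ↦ [x19].
For each subset V ⊆ X/∼, compute π^{-1}(V) ⊆ X and check whether π^{-1}(V) ∈ τ. V is open in τ_Q iff π^{-1}(V) ∈ τ.
  V = {}: π^{-1}(V) = ∅ ∈ τ ✓.
  V = {[x15=x17]}: π^{-1}(V) = {x15, x17} ∉ τ ✗.
  V = {[x16=x18]}: π^{-1}(V) = {x16, x18} ∈ τ ✓.
  V = {[x15=x17], [x16=x18]}: π^{-1}(V) = {x15, x16, x17, x18} ∉ τ ✗.
  V = {[x19]}: π^{-1}(V) = {x19} ∉ τ ✗.
  V = {[x15=x17], [x19]}: π^{-1}(V) = {x15, x17, x19} ∉ τ ✗.
  V = {[x16=x18], [x19]}: π^{-1}(V) = {x16, x18, x19} ∉ τ ✗.
  V = {[x15=x17], [x16=x18], [x19]}: π^{-1}(V) = {x15, x16, x17, x18, x19} ∈ τ ✓.
Open sets in the quotient: τ_Q = {{}, {[x16=x18]}, {[x15=x17], [x16=x18], [x19]}} (3 elements).


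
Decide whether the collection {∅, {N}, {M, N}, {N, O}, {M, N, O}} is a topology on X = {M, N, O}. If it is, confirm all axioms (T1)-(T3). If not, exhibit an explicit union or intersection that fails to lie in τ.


τ IS a topology on X.

Axiom (T1): ∅ ∈ τ? Yes; X ∈ τ? Yes.
Axiom (T2/T3): check pairwise unions and intersections of members of τ.
All pairwise intersections and unions checked — each lies in τ. Therefore τ satisfies (T1), (T2), (T3): it IS a topology on X.


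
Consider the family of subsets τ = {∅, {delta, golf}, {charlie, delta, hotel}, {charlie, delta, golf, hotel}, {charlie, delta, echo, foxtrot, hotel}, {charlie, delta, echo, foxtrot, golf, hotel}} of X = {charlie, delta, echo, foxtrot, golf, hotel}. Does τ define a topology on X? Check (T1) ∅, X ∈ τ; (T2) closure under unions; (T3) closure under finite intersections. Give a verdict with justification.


τ is NOT a topology on X.

Axiom (T1): ∅ ∈ τ? Yes; X ∈ τ? Yes.
Axiom (T2/T3): check pairwise unions and intersections of members of τ.
Counterexample for (T3): {delta, golf} ∩ {charlie, delta, hotel} = {delta} ∉ τ. Therefore τ is NOT a topology.


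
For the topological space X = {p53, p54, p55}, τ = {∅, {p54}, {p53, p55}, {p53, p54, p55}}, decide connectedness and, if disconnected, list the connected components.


(X, τ) is disconnected; components = [{p54}, {p53, p55}].

Find clopen sets (U ∈ τ with X ∖ U ∈ τ):
  U = ∅, X ∖ U = {p53, p54, p55} — both open, so U is clopen.
  U = {p54}, X ∖ U = {p53, p55} — both open, so U is clopen.
  U = {p53, p55}, X ∖ U = {p54} — both open, so U is clopen.
  U = {p53, p54, p55}, X ∖ U = ∅ — both open, so U is clopen.
Nontrivial clopen(s) exist: e.g. {p53, p55}. So (X, τ) is disconnected.
Compute connected components by grouping points that agree on all clopens:
  component: {p54}
  component: {p53, p55}


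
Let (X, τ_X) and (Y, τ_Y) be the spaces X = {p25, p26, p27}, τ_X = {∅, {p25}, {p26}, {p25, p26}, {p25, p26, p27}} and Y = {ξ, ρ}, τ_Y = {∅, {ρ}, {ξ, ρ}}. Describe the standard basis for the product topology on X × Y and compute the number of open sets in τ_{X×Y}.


Basis B = {∅ × ∅, {p25} × {ρ}, {p26} × {ρ}, {p25} × {ξ, ρ}, {p25, p26} × {ρ}, {p26} × {ξ, ρ}, {p25, p26, p27} × {ρ}, {p25, p26} × {ξ, ρ}, {p25, p26, p27} × {ξ, ρ}}; |τ_{X×Y}| = 14.

Enumerate products U × V with U ∈ τ_X, V ∈ τ_Y (deduplicated):
  ∅ × ∅ = {} (∅)
  {p25} × {ρ} = {(p25,ρ)}
  {p26} × {ρ} = {(p26,ρ)}
  {p25} × {ξ, ρ} = {(p25,ξ), (p25,ρ)}
  {p25, p26} × {ρ} = {(p25,ρ), (p26,ρ)}
  {p26} × {ξ, ρ} = {(p26,ξ), (p26,ρ)}
  {p25, p26, p27} × {ρ} = {(p25,ρ), (p26,ρ), (p27,ρ)}
  {p25, p26} × {ξ, ρ} = {(p25,ξ), (p25,ρ), (p26,ξ), (p26,ρ)}
  {p25, p26, p27} × {ξ, ρ} = {(p25,ξ), (p25,ρ), (p26,ξ), (p26,ρ), (p27,ξ), (p27,ρ)}
These 9 distinct sets form the basis B.
Close under arbitrary unions to get τ_{X×Y}; counting gives |τ_{X×Y}| = 14.


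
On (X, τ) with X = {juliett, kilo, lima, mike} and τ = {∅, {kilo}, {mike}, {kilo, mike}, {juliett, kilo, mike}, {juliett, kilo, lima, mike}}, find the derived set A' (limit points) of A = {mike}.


A' = {juliett, lima}

For each x ∈ X, list the open sets U ∈ τ with x ∈ U, then check whether U ∩ (A ∖ {x}) ≠ ∅ for every such U.
  x = juliett: opens ∋ x are {juliett, kilo, mike}, {juliett, kilo, lima, mike}; each meets A ∖ {juliett}, so x IS a limit point.
  x = kilo: open {kilo} ∋ x has {kilo} ∩ (A ∖ {kilo}) = ∅, so x is NOT a limit point.
  x = lima: opens ∋ x are {juliett, kilo, lima, mike}; each meets A ∖ {lima}, so x IS a limit point.
  x = mike: open {mike} ∋ x has {mike} ∩ (A ∖ {mike}) = ∅, so x is NOT a limit point.
Collecting: A' = {juliett, lima}.


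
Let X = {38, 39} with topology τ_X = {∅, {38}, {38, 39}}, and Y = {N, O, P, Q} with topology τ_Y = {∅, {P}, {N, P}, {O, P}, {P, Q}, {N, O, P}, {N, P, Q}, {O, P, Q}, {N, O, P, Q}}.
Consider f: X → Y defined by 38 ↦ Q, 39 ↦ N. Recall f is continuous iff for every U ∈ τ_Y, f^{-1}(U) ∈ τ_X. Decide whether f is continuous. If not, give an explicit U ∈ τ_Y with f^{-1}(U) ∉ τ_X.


f is NOT continuous.

Compute f^{-1}(U) for each U ∈ τ_Y:
  U = ∅: f^{-1}(U) = ∅ ∈ τ_X ✓.
  U = {P}: f^{-1}(U) = ∅ ∈ τ_X ✓.
  U = {N, P}: f^{-1}(U) = {39} ∉ τ_X ✗.
  U = {O, P}: f^{-1}(U) = ∅ ∈ τ_X ✓.
  U = {P, Q}: f^{-1}(U) = {38} ∈ τ_X ✓.
  U = {N, O, P}: f^{-1}(U) = {39} ∉ τ_X ✗.
  U = {N, P, Q}: f^{-1}(U) = {38, 39} ∈ τ_X ✓.
  U = {O, P, Q}: f^{-1}(U) = {38} ∈ τ_X ✓.
  U = {N, O, P, Q}: f^{-1}(U) = {38, 39} ∈ τ_X ✓.
Found U = {N, P} with f^{-1}(U) = {39} not in τ_X. Therefore f is NOT continuous.


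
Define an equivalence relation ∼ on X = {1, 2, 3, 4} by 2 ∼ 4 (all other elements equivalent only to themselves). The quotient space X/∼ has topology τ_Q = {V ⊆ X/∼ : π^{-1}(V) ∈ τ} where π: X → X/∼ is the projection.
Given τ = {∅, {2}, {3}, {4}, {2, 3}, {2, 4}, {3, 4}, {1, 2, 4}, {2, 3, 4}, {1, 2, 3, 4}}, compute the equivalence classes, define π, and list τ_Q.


X/∼ = {[1], [2=4], [3]}; |τ_Q| = 6.

Equivalence classes: [1], [2=4], [3].
Quotient map π: X → X/∼ sends 1 ↦ [1], 2 ↦ [2=4], 3 ↦ [3], 4 ↦ [2=4].
For each subset V ⊆ X/∼, compute π^{-1}(V) ⊆ X and check whether π^{-1}(V) ∈ τ. V is open in τ_Q iff π^{-1}(V) ∈ τ.
  V = {}: π^{-1}(V) = ∅ ∈ τ ✓.
  V = {[1]}: π^{-1}(V) = {1} ∉ τ ✗.
  V = {[2=4]}: π^{-1}(V) = {2, 4} ∈ τ ✓.
  V = {[1], [2=4]}: π^{-1}(V) = {1, 2, 4} ∈ τ ✓.
  V = {[3]}: π^{-1}(V) = {3} ∈ τ ✓.
  V = {[1], [3]}: π^{-1}(V) = {1, 3} ∉ τ ✗.
  V = {[2=4], [3]}: π^{-1}(V) = {2, 3, 4} ∈ τ ✓.
  V = {[1], [2=4], [3]}: π^{-1}(V) = {1, 2, 3, 4} ∈ τ ✓.
Open sets in the quotient: τ_Q = {{}, {[2=4]}, {[1], [2=4]}, {[3]}, {[2=4], [3]}, {[1], [2=4], [3]}} (6 elements).


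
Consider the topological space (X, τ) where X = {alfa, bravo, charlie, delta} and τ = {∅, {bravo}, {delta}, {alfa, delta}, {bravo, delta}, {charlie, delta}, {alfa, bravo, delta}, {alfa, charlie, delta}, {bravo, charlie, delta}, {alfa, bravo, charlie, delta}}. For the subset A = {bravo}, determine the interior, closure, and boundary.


int(A) = {bravo}, cl(A) = {bravo}, ∂A = ∅.

Closed sets in (X, τ) are complements of opens:
  closed(X, τ) = {∅, {alfa}, {bravo}, {charlie}, {alfa, bravo}, {alfa, charlie}, {bravo, charlie}, {alfa, bravo, charlie}, {alfa, charlie, delta}, {alfa, bravo, charlie, delta}}.
int(A) = ⋃ {U ∈ τ : U ⊆ A}. Opens contained in A: ∅, {bravo}.
Taking the union of these: int(A) = {bravo}.
cl(A) = ⋂ {C closed : A ⊆ C}. Closed sets containing A: {bravo}, {alfa, bravo}, {bravo, charlie}, {alfa, bravo, charlie}, {alfa, bravo, charlie, delta}.
Intersecting these: cl(A) = {bravo}.
∂A = cl(A) ∖ int(A) = {bravo} ∖ {bravo} = ∅.


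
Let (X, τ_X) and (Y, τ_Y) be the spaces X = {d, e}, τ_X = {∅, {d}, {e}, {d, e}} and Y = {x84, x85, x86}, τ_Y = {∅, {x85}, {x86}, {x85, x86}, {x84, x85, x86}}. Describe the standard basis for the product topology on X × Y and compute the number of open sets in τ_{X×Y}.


Basis B = {∅ × ∅, {d} × {x85}, {d} × {x86}, {e} × {x85}, {e} × {x86}, {d} × {x85, x86}, {d, e} × {x85}, {d, e} × {x86}, {e} × {x85, x86}, {d} × {x84, x85, x86}, {e} × {x84, x85, x86}, {d, e} × {x85, x86}, {d, e} × {x84, x85, x86}}; |τ_{X×Y}| = 25.

Enumerate products U × V with U ∈ τ_X, V ∈ τ_Y (deduplicated):
  ∅ × ∅ = {} (∅)
  {d} × {x85} = {(d,x85)}
  {d} × {x86} = {(d,x86)}
  {e} × {x85} = {(e,x85)}
  {e} × {x86} = {(e,x86)}
  {d} × {x85, x86} = {(d,x85), (d,x86)}
  {d, e} × {x85} = {(d,x85), (e,x85)}
  {d, e} × {x86} = {(d,x86), (e,x86)}
  {e} × {x85, x86} = {(e,x85), (e,x86)}
  {d} × {x84, x85, x86} = {(d,x84), (d,x85), (d,x86)}
  {e} × {x84, x85, x86} = {(e,x84), (e,x85), (e,x86)}
  {d, e} × {x85, x86} = {(d,x85), (d,x86), (e,x85), (e,x86)}
  {d, e} × {x84, x85, x86} = {(d,x84), (d,x85), (d,x86), (e,x84), (e,x85), (e,x86)}
These 13 distinct sets form the basis B.
Close under arbitrary unions to get τ_{X×Y}; counting gives |τ_{X×Y}| = 25.


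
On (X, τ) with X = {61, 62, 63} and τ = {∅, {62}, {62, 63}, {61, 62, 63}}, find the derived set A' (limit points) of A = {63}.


A' = {61}

For each x ∈ X, list the open sets U ∈ τ with x ∈ U, then check whether U ∩ (A ∖ {x}) ≠ ∅ for every such U.
  x = 61: opens ∋ x are {61, 62, 63}; each meets A ∖ {61}, so x IS a limit point.
  x = 62: open {62} ∋ x has {62} ∩ (A ∖ {62}) = ∅, so x is NOT a limit point.
  x = 63: open {62, 63} ∋ x has {62, 63} ∩ (A ∖ {63}) = ∅, so x is NOT a limit point.
Collecting: A' = {61}.


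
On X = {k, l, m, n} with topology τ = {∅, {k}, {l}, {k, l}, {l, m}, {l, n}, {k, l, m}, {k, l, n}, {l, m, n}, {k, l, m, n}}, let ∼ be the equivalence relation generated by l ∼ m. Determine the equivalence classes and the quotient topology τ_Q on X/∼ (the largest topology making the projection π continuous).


X/∼ = {[k], [l=m], [n]}; |τ_Q| = 6.

Equivalence classes: [k], [l=m], [n].
Quotient map π: X → X/∼ sends k ↦ [k], l ↦ [l=m], m ↦ [l=m], n ↦ [n].
For each subset V ⊆ X/∼, compute π^{-1}(V) ⊆ X and check whether π^{-1}(V) ∈ τ. V is open in τ_Q iff π^{-1}(V) ∈ τ.
  V = {}: π^{-1}(V) = ∅ ∈ τ ✓.
  V = {[k]}: π^{-1}(V) = {k} ∈ τ ✓.
  V = {[l=m]}: π^{-1}(V) = {l, m} ∈ τ ✓.
  V = {[k], [l=m]}: π^{-1}(V) = {k, l, m} ∈ τ ✓.
  V = {[n]}: π^{-1}(V) = {n} ∉ τ ✗.
  V = {[k], [n]}: π^{-1}(V) = {k, n} ∉ τ ✗.
  V = {[l=m], [n]}: π^{-1}(V) = {l, m, n} ∈ τ ✓.
  V = {[k], [l=m], [n]}: π^{-1}(V) = {k, l, m, n} ∈ τ ✓.
Open sets in the quotient: τ_Q = {{}, {[k]}, {[l=m]}, {[k], [l=m]}, {[l=m], [n]}, {[k], [l=m], [n]}} (6 elements).


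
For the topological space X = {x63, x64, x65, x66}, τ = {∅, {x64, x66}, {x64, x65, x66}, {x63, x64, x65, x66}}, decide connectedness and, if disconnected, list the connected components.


(X, τ) is connected.

Find clopen sets (U ∈ τ with X ∖ U ∈ τ):
  U = ∅, X ∖ U = {x63, x64, x65, x66} — both open, so U is clopen.
  U = {x63, x64, x65, x66}, X ∖ U = ∅ — both open, so U is clopen.
Only trivial clopens (∅ and X) exist, so (X, τ) is connected.
Compute connected components by grouping points that agree on all clopens:
  component: {x63, x64, x65, x66}


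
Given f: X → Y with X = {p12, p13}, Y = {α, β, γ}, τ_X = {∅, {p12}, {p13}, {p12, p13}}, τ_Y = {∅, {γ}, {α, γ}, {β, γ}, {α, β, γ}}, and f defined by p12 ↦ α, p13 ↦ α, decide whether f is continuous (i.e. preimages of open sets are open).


f IS continuous.

Compute f^{-1}(U) for each U ∈ τ_Y:
  U = ∅: f^{-1}(U) = ∅ ∈ τ_X ✓.
  U = {γ}: f^{-1}(U) = ∅ ∈ τ_X ✓.
  U = {α, γ}: f^{-1}(U) = {p12, p13} ∈ τ_X ✓.
  U = {β, γ}: f^{-1}(U) = ∅ ∈ τ_X ✓.
  U = {α, β, γ}: f^{-1}(U) = {p12, p13} ∈ τ_X ✓.
Every preimage lies in τ_X, so f IS continuous.


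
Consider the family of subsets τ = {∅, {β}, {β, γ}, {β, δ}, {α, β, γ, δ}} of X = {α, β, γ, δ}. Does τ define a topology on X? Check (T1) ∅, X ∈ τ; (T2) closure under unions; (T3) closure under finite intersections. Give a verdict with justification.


τ is NOT a topology on X.

Axiom (T1): ∅ ∈ τ? Yes; X ∈ τ? Yes.
Axiom (T2/T3): check pairwise unions and intersections of members of τ.
Counterexample for (T2): {β, γ} ∪ {β, δ} = {β, γ, δ} ∉ τ. Therefore τ is NOT a topology.


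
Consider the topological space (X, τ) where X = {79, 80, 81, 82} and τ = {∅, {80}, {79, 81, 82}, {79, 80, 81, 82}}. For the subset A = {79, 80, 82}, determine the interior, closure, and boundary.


int(A) = {80}, cl(A) = {79, 80, 81, 82}, ∂A = {79, 81, 82}.

Closed sets in (X, τ) are complements of opens:
  closed(X, τ) = {∅, {80}, {79, 81, 82}, {79, 80, 81, 82}}.
int(A) = ⋃ {U ∈ τ : U ⊆ A}. Opens contained in A: ∅, {80}.
Taking the union of these: int(A) = {80}.
cl(A) = ⋂ {C closed : A ⊆ C}. Closed sets containing A: {79, 80, 81, 82}.
Intersecting these: cl(A) = {79, 80, 81, 82}.
∂A = cl(A) ∖ int(A) = {79, 80, 81, 82} ∖ {80} = {79, 81, 82}.


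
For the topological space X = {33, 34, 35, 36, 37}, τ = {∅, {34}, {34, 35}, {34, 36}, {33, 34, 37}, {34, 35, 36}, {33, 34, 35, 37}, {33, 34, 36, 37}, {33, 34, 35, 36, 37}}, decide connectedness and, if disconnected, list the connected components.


(X, τ) is connected.

Find clopen sets (U ∈ τ with X ∖ U ∈ τ):
  U = ∅, X ∖ U = {33, 34, 35, 36, 37} — both open, so U is clopen.
  U = {33, 34, 35, 36, 37}, X ∖ U = ∅ — both open, so U is clopen.
Only trivial clopens (∅ and X) exist, so (X, τ) is connected.
Compute connected components by grouping points that agree on all clopens:
  component: {33, 34, 35, 36, 37}


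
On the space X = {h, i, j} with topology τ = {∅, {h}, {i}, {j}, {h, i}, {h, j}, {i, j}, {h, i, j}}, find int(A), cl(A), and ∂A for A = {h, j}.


int(A) = {h, j}, cl(A) = {h, j}, ∂A = ∅.

Closed sets in (X, τ) are complements of opens:
  closed(X, τ) = {∅, {h}, {i}, {j}, {h, i}, {h, j}, {i, j}, {h, i, j}}.
int(A) = ⋃ {U ∈ τ : U ⊆ A}. Opens contained in A: ∅, {h}, {j}, {h, j}.
Taking the union of these: int(A) = {h, j}.
cl(A) = ⋂ {C closed : A ⊆ C}. Closed sets containing A: {h, j}, {h, i, j}.
Intersecting these: cl(A) = {h, j}.
∂A = cl(A) ∖ int(A) = {h, j} ∖ {h, j} = ∅.


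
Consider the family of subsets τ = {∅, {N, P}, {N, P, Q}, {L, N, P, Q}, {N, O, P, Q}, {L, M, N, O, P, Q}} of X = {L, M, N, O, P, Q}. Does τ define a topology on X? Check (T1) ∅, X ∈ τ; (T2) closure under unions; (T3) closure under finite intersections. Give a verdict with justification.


τ is NOT a topology on X.

Axiom (T1): ∅ ∈ τ? Yes; X ∈ τ? Yes.
Axiom (T2/T3): check pairwise unions and intersections of members of τ.
Counterexample for (T2): {L, N, P, Q} ∪ {N, O, P, Q} = {L, N, O, P, Q} ∉ τ. Therefore τ is NOT a topology.


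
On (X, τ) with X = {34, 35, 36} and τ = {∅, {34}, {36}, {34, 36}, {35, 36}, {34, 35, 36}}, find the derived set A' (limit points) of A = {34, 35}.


A' = ∅

For each x ∈ X, list the open sets U ∈ τ with x ∈ U, then check whether U ∩ (A ∖ {x}) ≠ ∅ for every such U.
  x = 34: open {34} ∋ x has {34} ∩ (A ∖ {34}) = ∅, so x is NOT a limit point.
  x = 35: open {35, 36} ∋ x has {35, 36} ∩ (A ∖ {35}) = ∅, so x is NOT a limit point.
  x = 36: open {36} ∋ x has {36} ∩ (A ∖ {36}) = ∅, so x is NOT a limit point.
Collecting: A' = ∅.


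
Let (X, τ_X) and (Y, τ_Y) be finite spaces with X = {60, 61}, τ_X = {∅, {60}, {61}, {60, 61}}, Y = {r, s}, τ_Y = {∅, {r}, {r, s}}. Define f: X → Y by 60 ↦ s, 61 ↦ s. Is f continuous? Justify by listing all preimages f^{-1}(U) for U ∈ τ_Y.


f IS continuous.

Compute f^{-1}(U) for each U ∈ τ_Y:
  U = ∅: f^{-1}(U) = ∅ ∈ τ_X ✓.
  U = {r}: f^{-1}(U) = ∅ ∈ τ_X ✓.
  U = {r, s}: f^{-1}(U) = {60, 61} ∈ τ_X ✓.
Every preimage lies in τ_X, so f IS continuous.


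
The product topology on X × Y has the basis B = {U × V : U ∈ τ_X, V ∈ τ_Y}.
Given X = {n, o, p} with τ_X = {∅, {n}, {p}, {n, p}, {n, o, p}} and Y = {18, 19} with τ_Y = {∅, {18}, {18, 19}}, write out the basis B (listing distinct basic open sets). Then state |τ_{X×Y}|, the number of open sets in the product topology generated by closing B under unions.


Basis B = {∅ × ∅, {n} × {18}, {p} × {18}, {n} × {18, 19}, {n, p} × {18}, {p} × {18, 19}, {n, o, p} × {18}, {n, p} × {18, 19}, {n, o, p} × {18, 19}}; |τ_{X×Y}| = 14.

Enumerate products U × V with U ∈ τ_X, V ∈ τ_Y (deduplicated):
  ∅ × ∅ = {} (∅)
  {n} × {18} = {(n,18)}
  {p} × {18} = {(p,18)}
  {n} × {18, 19} = {(n,18), (n,19)}
  {n, p} × {18} = {(n,18), (p,18)}
  {p} × {18, 19} = {(p,18), (p,19)}
  {n, o, p} × {18} = {(n,18), (o,18), (p,18)}
  {n, p} × {18, 19} = {(n,18), (n,19), (p,18), (p,19)}
  {n, o, p} × {18, 19} = {(n,18), (n,19), (o,18), (o,19), (p,18), (p,19)}
These 9 distinct sets form the basis B.
Close under arbitrary unions to get τ_{X×Y}; counting gives |τ_{X×Y}| = 14.


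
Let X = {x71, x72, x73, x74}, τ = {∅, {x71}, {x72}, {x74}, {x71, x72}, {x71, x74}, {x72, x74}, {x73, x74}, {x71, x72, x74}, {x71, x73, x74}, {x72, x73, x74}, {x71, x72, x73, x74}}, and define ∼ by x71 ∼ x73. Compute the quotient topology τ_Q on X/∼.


X/∼ = {[x71=x73], [x72], [x74]}; |τ_Q| = 6.

Equivalence classes: [x71=x73], [x72], [x74].
Quotient map π: X → X/∼ sends x71 ↦ [x71=x73], x72 ↦ [x72], x73 ↦ [x71=x73], x74 ↦ [x74].
For each subset V ⊆ X/∼, compute π^{-1}(V) ⊆ X and check whether π^{-1}(V) ∈ τ. V is open in τ_Q iff π^{-1}(V) ∈ τ.
  V = {}: π^{-1}(V) = ∅ ∈ τ ✓.
  V = {[x71=x73]}: π^{-1}(V) = {x71, x73} ∉ τ ✗.
  V = {[x72]}: π^{-1}(V) = {x72} ∈ τ ✓.
  V = {[x71=x73], [x72]}: π^{-1}(V) = {x71, x72, x73} ∉ τ ✗.
  V = {[x74]}: π^{-1}(V) = {x74} ∈ τ ✓.
  V = {[x71=x73], [x74]}: π^{-1}(V) = {x71, x73, x74} ∈ τ ✓.
  V = {[x72], [x74]}: π^{-1}(V) = {x72, x74} ∈ τ ✓.
  V = {[x71=x73], [x72], [x74]}: π^{-1}(V) = {x71, x72, x73, x74} ∈ τ ✓.
Open sets in the quotient: τ_Q = {{}, {[x72]}, {[x74]}, {[x71=x73], [x74]}, {[x72], [x74]}, {[x71=x73], [x72], [x74]}} (6 elements).


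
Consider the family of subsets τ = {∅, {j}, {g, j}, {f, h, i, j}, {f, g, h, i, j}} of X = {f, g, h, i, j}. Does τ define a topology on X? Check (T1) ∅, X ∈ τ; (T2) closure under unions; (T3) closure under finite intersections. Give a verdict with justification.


τ IS a topology on X.

Axiom (T1): ∅ ∈ τ? Yes; X ∈ τ? Yes.
Axiom (T2/T3): check pairwise unions and intersections of members of τ.
All pairwise intersections and unions checked — each lies in τ. Therefore τ satisfies (T1), (T2), (T3): it IS a topology on X.


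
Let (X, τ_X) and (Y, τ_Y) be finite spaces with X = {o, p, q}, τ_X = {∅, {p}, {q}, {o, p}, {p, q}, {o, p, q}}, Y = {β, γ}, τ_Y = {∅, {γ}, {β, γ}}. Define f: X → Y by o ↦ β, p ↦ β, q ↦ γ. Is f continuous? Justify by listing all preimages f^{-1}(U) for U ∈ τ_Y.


f IS continuous.

Compute f^{-1}(U) for each U ∈ τ_Y:
  U = ∅: f^{-1}(U) = ∅ ∈ τ_X ✓.
  U = {γ}: f^{-1}(U) = {q} ∈ τ_X ✓.
  U = {β, γ}: f^{-1}(U) = {o, p, q} ∈ τ_X ✓.
Every preimage lies in τ_X, so f IS continuous.


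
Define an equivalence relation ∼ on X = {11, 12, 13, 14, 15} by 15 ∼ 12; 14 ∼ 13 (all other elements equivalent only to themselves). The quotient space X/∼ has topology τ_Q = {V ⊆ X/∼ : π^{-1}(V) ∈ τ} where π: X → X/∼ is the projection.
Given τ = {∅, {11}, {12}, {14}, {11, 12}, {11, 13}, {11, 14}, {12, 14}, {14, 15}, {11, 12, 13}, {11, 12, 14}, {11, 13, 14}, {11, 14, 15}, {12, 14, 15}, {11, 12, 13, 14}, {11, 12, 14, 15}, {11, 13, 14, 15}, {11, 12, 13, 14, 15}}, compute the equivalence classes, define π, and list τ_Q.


X/∼ = {[11], [12=15], [13=14]}; |τ_Q| = 4.

Equivalence classes: [11], [12=15], [13=14].
Quotient map π: X → X/∼ sends 11 ↦ [11], 12 ↦ [12=15], 13 ↦ [13=14], 14 ↦ [13=14], 15 ↦ [12=15].
For each subset V ⊆ X/∼, compute π^{-1}(V) ⊆ X and check whether π^{-1}(V) ∈ τ. V is open in τ_Q iff π^{-1}(V) ∈ τ.
  V = {}: π^{-1}(V) = ∅ ∈ τ ✓.
  V = {[11]}: π^{-1}(V) = {11} ∈ τ ✓.
  V = {[12=15]}: π^{-1}(V) = {12, 15} ∉ τ ✗.
  V = {[11], [12=15]}: π^{-1}(V) = {11, 12, 15} ∉ τ ✗.
  V = {[13=14]}: π^{-1}(V) = {13, 14} ∉ τ ✗.
  V = {[11], [13=14]}: π^{-1}(V) = {11, 13, 14} ∈ τ ✓.
  V = {[12=15], [13=14]}: π^{-1}(V) = {12, 13, 14, 15} ∉ τ ✗.
  V = {[11], [12=15], [13=14]}: π^{-1}(V) = {11, 12, 13, 14, 15} ∈ τ ✓.
Open sets in the quotient: τ_Q = {{}, {[11]}, {[11], [13=14]}, {[11], [12=15], [13=14]}} (4 elements).


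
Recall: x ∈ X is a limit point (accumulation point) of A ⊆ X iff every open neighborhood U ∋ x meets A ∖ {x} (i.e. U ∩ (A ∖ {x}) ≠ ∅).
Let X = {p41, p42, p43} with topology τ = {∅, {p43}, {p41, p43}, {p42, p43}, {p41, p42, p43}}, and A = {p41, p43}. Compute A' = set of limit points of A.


A' = {p41, p42}

For each x ∈ X, list the open sets U ∈ τ with x ∈ U, then check whether U ∩ (A ∖ {x}) ≠ ∅ for every such U.
  x = p41: opens ∋ x are {p41, p43}, {p41, p42, p43}; each meets A ∖ {p41}, so x IS a limit point.
  x = p42: opens ∋ x are {p42, p43}, {p41, p42, p43}; each meets A ∖ {p42}, so x IS a limit point.
  x = p43: open {p43} ∋ x has {p43} ∩ (A ∖ {p43}) = ∅, so x is NOT a limit point.
Collecting: A' = {p41, p42}.


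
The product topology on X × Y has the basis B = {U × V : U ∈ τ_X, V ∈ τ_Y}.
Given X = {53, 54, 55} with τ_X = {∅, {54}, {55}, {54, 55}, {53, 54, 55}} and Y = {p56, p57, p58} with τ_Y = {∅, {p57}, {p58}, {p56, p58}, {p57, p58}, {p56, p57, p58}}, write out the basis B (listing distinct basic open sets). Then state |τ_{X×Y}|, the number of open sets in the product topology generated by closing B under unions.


Basis B = {∅ × ∅, {54} × {p57}, {54} × {p58}, {55} × {p57}, {55} × {p58}, {54} × {p56, p58}, {54} × {p57, p58}, {54, 55} × {p57}, {54, 55} × {p58}, {55} × {p56, p58}, {55} × {p57, p58}, {53, 54, 55} × {p57}, {53, 54, 55} × {p58}, {54} × {p56, p57, p58}, {55} × {p56, p57, p58}, {54, 55} × {p56, p58}, {54, 55} × {p57, p58}, {53, 54, 55} × {p56, p58}, {53, 54, 55} × {p57, p58}, {54, 55} × {p56, p57, p58}, {53, 54, 55} × {p56, p57, p58}}; |τ_{X×Y}| = 70.

Enumerate products U × V with U ∈ τ_X, V ∈ τ_Y (deduplicated):
  ∅ × ∅ = {} (∅)
  {54} × {p57} = {(54,p57)}
  {54} × {p58} = {(54,p58)}
  {55} × {p57} = {(55,p57)}
  {55} × {p58} = {(55,p58)}
  {54} × {p56, p58} = {(54,p56), (54,p58)}
  {54} × {p57, p58} = {(54,p57), (54,p58)}
  {54, 55} × {p57} = {(54,p57), (55,p57)}
  {54, 55} × {p58} = {(54,p58), (55,p58)}
  {55} × {p56, p58} = {(55,p56), (55,p58)}
  {55} × {p57, p58} = {(55,p57), (55,p58)}
  {53, 54, 55} × {p57} = {(53,p57), (54,p57), (55,p57)}
  {53, 54, 55} × {p58} = {(53,p58), (54,p58), (55,p58)}
  {54} × {p56, p57, p58} = {(54,p56), (54,p57), (54,p58)}
  {55} × {p56, p57, p58} = {(55,p56), (55,p57), (55,p58)}
  {54, 55} × {p56, p58} = {(54,p56), (54,p58), (55,p56), (55,p58)}
  {54, 55} × {p57, p58} = {(54,p57), (54,p58), (55,p57), (55,p58)}
  {53, 54, 55} × {p56, p58} = {(53,p56), (53,p58), (54,p56), (54,p58), (55,p56), (55,p58)}
  {53, 54, 55} × {p57, p58} = {(53,p57), (53,p58), (54,p57), (54,p58), (55,p57), (55,p58)}
  {54, 55} × {p56, p57, p58} = {(54,p56), (54,p57), (54,p58), (55,p56), (55,p57), (55,p58)}
  {53, 54, 55} × {p56, p57, p58} = {(53,p56), (53,p57), (53,p58), (54,p56), (54,p57), (54,p58), (55,p56), (55,p57), (55,p58)}
These 21 distinct sets form the basis B.
Close under arbitrary unions to get τ_{X×Y}; counting gives |τ_{X×Y}| = 70.


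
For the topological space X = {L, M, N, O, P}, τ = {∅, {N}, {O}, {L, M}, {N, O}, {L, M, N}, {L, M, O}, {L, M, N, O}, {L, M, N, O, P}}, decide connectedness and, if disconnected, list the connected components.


(X, τ) is connected.

Find clopen sets (U ∈ τ with X ∖ U ∈ τ):
  U = ∅, X ∖ U = {L, M, N, O, P} — both open, so U is clopen.
  U = {L, M, N, O, P}, X ∖ U = ∅ — both open, so U is clopen.
Only trivial clopens (∅ and X) exist, so (X, τ) is connected.
Compute connected components by grouping points that agree on all clopens:
  component: {L, M, N, O, P}


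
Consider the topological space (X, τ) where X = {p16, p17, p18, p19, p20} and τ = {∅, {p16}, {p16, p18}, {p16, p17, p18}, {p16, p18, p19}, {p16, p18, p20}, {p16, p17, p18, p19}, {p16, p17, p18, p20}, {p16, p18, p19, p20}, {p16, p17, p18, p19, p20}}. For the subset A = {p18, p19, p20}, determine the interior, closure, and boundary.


int(A) = ∅, cl(A) = {p17, p18, p19, p20}, ∂A = {p17, p18, p19, p20}.

Closed sets in (X, τ) are complements of opens:
  closed(X, τ) = {∅, {p17}, {p19}, {p20}, {p17, p19}, {p17, p20}, {p19, p20}, {p17, p19, p20}, {p17, p18, p19, p20}, {p16, p17, p18, p19, p20}}.
int(A) = ⋃ {U ∈ τ : U ⊆ A}. Opens contained in A: ∅.
Taking the union of these: int(A) = ∅.
cl(A) = ⋂ {C closed : A ⊆ C}. Closed sets containing A: {p17, p18, p19, p20}, {p16, p17, p18, p19, p20}.
Intersecting these: cl(A) = {p17, p18, p19, p20}.
∂A = cl(A) ∖ int(A) = {p17, p18, p19, p20} ∖ ∅ = {p17, p18, p19, p20}.


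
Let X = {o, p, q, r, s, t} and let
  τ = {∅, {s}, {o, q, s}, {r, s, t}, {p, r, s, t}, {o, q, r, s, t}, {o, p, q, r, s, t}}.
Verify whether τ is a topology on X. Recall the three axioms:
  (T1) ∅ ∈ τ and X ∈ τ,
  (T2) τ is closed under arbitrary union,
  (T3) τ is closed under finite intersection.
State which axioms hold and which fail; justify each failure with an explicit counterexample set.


τ IS a topology on X.

Axiom (T1): ∅ ∈ τ? Yes; X ∈ τ? Yes.
Axiom (T2/T3): check pairwise unions and intersections of members of τ.
All pairwise intersections and unions checked — each lies in τ. Therefore τ satisfies (T1), (T2), (T3): it IS a topology on X.


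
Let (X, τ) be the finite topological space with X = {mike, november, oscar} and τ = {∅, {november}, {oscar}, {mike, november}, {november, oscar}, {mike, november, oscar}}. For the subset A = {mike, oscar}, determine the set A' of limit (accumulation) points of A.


A' = ∅

For each x ∈ X, list the open sets U ∈ τ with x ∈ U, then check whether U ∩ (A ∖ {x}) ≠ ∅ for every such U.
  x = mike: open {mike, november} ∋ x has {mike, november} ∩ (A ∖ {mike}) = ∅, so x is NOT a limit point.
  x = november: open {november} ∋ x has {november} ∩ (A ∖ {november}) = ∅, so x is NOT a limit point.
  x = oscar: open {oscar} ∋ x has {oscar} ∩ (A ∖ {oscar}) = ∅, so x is NOT a limit point.
Collecting: A' = ∅.


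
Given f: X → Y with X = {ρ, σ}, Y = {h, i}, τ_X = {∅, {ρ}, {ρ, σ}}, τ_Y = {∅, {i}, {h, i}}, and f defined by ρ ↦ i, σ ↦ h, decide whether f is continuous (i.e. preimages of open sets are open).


f IS continuous.

Compute f^{-1}(U) for each U ∈ τ_Y:
  U = ∅: f^{-1}(U) = ∅ ∈ τ_X ✓.
  U = {i}: f^{-1}(U) = {ρ} ∈ τ_X ✓.
  U = {h, i}: f^{-1}(U) = {ρ, σ} ∈ τ_X ✓.
Every preimage lies in τ_X, so f IS continuous.


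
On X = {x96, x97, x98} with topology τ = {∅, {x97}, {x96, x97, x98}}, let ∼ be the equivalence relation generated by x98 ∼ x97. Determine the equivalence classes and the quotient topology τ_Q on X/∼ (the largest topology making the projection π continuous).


X/∼ = {[x96], [x97=x98]}; |τ_Q| = 2.

Equivalence classes: [x96], [x97=x98].
Quotient map π: X → X/∼ sends x96 ↦ [x96], x97 ↦ [x97=x98], x98 ↦ [x97=x98].
For each subset V ⊆ X/∼, compute π^{-1}(V) ⊆ X and check whether π^{-1}(V) ∈ τ. V is open in τ_Q iff π^{-1}(V) ∈ τ.
  V = {}: π^{-1}(V) = ∅ ∈ τ ✓.
  V = {[x96]}: π^{-1}(V) = {x96} ∉ τ ✗.
  V = {[x97=x98]}: π^{-1}(V) = {x97, x98} ∉ τ ✗.
  V = {[x96], [x97=x98]}: π^{-1}(V) = {x96, x97, x98} ∈ τ ✓.
Open sets in the quotient: τ_Q = {{}, {[x96], [x97=x98]}} (2 elements).


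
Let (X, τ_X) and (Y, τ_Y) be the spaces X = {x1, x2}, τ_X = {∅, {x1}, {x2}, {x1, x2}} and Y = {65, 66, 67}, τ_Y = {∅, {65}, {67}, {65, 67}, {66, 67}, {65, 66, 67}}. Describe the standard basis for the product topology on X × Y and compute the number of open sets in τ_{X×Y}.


Basis B = {∅ × ∅, {x1} × {65}, {x1} × {67}, {x2} × {65}, {x2} × {67}, {x1} × {65, 67}, {x1, x2} × {65}, {x1} × {66, 67}, {x1, x2} × {67}, {x2} × {65, 67}, {x2} × {66, 67}, {x1} × {65, 66, 67}, {x2} × {65, 66, 67}, {x1, x2} × {65, 67}, {x1, x2} × {66, 67}, {x1, x2} × {65, 66, 67}}; |τ_{X×Y}| = 36.

Enumerate products U × V with U ∈ τ_X, V ∈ τ_Y (deduplicated):
  ∅ × ∅ = {} (∅)
  {x1} × {65} = {(x1,65)}
  {x1} × {67} = {(x1,67)}
  {x2} × {65} = {(x2,65)}
  {x2} × {67} = {(x2,67)}
  {x1} × {65, 67} = {(x1,65), (x1,67)}
  {x1, x2} × {65} = {(x1,65), (x2,65)}
  {x1} × {66, 67} = {(x1,66), (x1,67)}
  {x1, x2} × {67} = {(x1,67), (x2,67)}
  {x2} × {65, 67} = {(x2,65), (x2,67)}
  {x2} × {66, 67} = {(x2,66), (x2,67)}
  {x1} × {65, 66, 67} = {(x1,65), (x1,66), (x1,67)}
  {x2} × {65, 66, 67} = {(x2,65), (x2,66), (x2,67)}
  {x1, x2} × {65, 67} = {(x1,65), (x1,67), (x2,65), (x2,67)}
  {x1, x2} × {66, 67} = {(x1,66), (x1,67), (x2,66), (x2,67)}
  {x1, x2} × {65, 66, 67} = {(x1,65), (x1,66), (x1,67), (x2,65), (x2,66), (x2,67)}
These 16 distinct sets form the basis B.
Close under arbitrary unions to get τ_{X×Y}; counting gives |τ_{X×Y}| = 36.


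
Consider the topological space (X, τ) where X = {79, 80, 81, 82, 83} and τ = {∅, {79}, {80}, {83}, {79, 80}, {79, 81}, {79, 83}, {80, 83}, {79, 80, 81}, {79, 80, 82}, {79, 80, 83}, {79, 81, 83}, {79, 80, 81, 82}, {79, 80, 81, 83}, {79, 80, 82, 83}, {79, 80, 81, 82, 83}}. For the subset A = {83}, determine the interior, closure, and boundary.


int(A) = {83}, cl(A) = {83}, ∂A = ∅.

Closed sets in (X, τ) are complements of opens:
  closed(X, τ) = {∅, {81}, {82}, {83}, {80, 82}, {81, 82}, {81, 83}, {82, 83}, {79, 81, 82}, {80, 81, 82}, {80, 82, 83}, {81, 82, 83}, {79, 80, 81, 82}, {79, 81, 82, 83}, {80, 81, 82, 83}, {79, 80, 81, 82, 83}}.
int(A) = ⋃ {U ∈ τ : U ⊆ A}. Opens contained in A: ∅, {83}.
Taking the union of these: int(A) = {83}.
cl(A) = ⋂ {C closed : A ⊆ C}. Closed sets containing A: {83}, {81, 83}, {82, 83}, {80, 82, 83}, {81, 82, 83}, {79, 81, 82, 83}, {80, 81, 82, 83}, {79, 80, 81, 82, 83}.
Intersecting these: cl(A) = {83}.
∂A = cl(A) ∖ int(A) = {83} ∖ {83} = ∅.


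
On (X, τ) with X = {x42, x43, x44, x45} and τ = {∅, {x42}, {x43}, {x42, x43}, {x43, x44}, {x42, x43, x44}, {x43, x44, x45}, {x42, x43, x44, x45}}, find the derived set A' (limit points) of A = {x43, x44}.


A' = {x44, x45}

For each x ∈ X, list the open sets U ∈ τ with x ∈ U, then check whether U ∩ (A ∖ {x}) ≠ ∅ for every such U.
  x = x42: open {x42} ∋ x has {x42} ∩ (A ∖ {x42}) = ∅, so x is NOT a limit point.
  x = x43: open {x43} ∋ x has {x43} ∩ (A ∖ {x43}) = ∅, so x is NOT a limit point.
  x = x44: opens ∋ x are {x43, x44}, {x42, x43, x44}, {x43, x44, x45}, {x42, x43, x44, x45}; each meets A ∖ {x44}, so x IS a limit point.
  x = x45: opens ∋ x are {x43, x44, x45}, {x42, x43, x44, x45}; each meets A ∖ {x45}, so x IS a limit point.
Collecting: A' = {x44, x45}.


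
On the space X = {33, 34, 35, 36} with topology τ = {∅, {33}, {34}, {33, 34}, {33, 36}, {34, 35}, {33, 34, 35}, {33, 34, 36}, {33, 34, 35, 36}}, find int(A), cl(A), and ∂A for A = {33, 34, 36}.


int(A) = {33, 34, 36}, cl(A) = {33, 34, 35, 36}, ∂A = {35}.

Closed sets in (X, τ) are complements of opens:
  closed(X, τ) = {∅, {35}, {36}, {33, 36}, {34, 35}, {35, 36}, {33, 35, 36}, {34, 35, 36}, {33, 34, 35, 36}}.
int(A) = ⋃ {U ∈ τ : U ⊆ A}. Opens contained in A: ∅, {33}, {34}, {33, 34}, {33, 36}, {33, 34, 36}.
Taking the union of these: int(A) = {33, 34, 36}.
cl(A) = ⋂ {C closed : A ⊆ C}. Closed sets containing A: {33, 34, 35, 36}.
Intersecting these: cl(A) = {33, 34, 35, 36}.
∂A = cl(A) ∖ int(A) = {33, 34, 35, 36} ∖ {33, 34, 36} = {35}.


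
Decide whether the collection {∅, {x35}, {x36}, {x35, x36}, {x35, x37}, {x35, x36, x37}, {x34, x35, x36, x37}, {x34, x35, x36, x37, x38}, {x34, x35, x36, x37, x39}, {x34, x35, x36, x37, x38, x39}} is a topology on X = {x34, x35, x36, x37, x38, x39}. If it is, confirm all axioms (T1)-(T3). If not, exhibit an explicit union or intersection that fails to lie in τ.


τ IS a topology on X.

Axiom (T1): ∅ ∈ τ? Yes; X ∈ τ? Yes.
Axiom (T2/T3): check pairwise unions and intersections of members of τ.
All pairwise intersections and unions checked — each lies in τ. Therefore τ satisfies (T1), (T2), (T3): it IS a topology on X.


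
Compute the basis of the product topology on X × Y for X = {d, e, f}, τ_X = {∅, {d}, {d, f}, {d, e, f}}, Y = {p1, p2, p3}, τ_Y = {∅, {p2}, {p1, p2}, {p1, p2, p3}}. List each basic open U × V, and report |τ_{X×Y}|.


Basis B = {∅ × ∅, {d} × {p2}, {d} × {p1, p2}, {d, f} × {p2}, {d} × {p1, p2, p3}, {d, e, f} × {p2}, {d, f} × {p1, p2}, {d, f} × {p1, p2, p3}, {d, e, f} × {p1, p2}, {d, e, f} × {p1, p2, p3}}; |τ_{X×Y}| = 20.

Enumerate products U × V with U ∈ τ_X, V ∈ τ_Y (deduplicated):
  ∅ × ∅ = {} (∅)
  {d} × {p2} = {(d,p2)}
  {d} × {p1, p2} = {(d,p1), (d,p2)}
  {d, f} × {p2} = {(d,p2), (f,p2)}
  {d} × {p1, p2, p3} = {(d,p1), (d,p2), (d,p3)}
  {d, e, f} × {p2} = {(d,p2), (e,p2), (f,p2)}
  {d, f} × {p1, p2} = {(d,p1), (d,p2), (f,p1), (f,p2)}
  {d, f} × {p1, p2, p3} = {(d,p1), (d,p2), (d,p3), (f,p1), (f,p2), (f,p3)}
  {d, e, f} × {p1, p2} = {(d,p1), (d,p2), (e,p1), (e,p2), (f,p1), (f,p2)}
  {d, e, f} × {p1, p2, p3} = {(d,p1), (d,p2), (d,p3), (e,p1), (e,p2), (e,p3), (f,p1), (f,p2), (f,p3)}
These 10 distinct sets form the basis B.
Close under arbitrary unions to get τ_{X×Y}; counting gives |τ_{X×Y}| = 20.


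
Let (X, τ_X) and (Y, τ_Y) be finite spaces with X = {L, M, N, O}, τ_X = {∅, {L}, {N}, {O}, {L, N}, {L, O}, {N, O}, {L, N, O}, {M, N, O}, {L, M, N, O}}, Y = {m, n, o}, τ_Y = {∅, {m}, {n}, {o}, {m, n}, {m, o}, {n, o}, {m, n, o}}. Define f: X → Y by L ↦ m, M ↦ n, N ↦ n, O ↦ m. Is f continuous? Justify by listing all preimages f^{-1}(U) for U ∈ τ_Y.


f is NOT continuous.

Compute f^{-1}(U) for each U ∈ τ_Y:
  U = ∅: f^{-1}(U) = ∅ ∈ τ_X ✓.
  U = {m}: f^{-1}(U) = {L, O} ∈ τ_X ✓.
  U = {n}: f^{-1}(U) = {M, N} ∉ τ_X ✗.
  U = {o}: f^{-1}(U) = ∅ ∈ τ_X ✓.
  U = {m, n}: f^{-1}(U) = {L, M, N, O} ∈ τ_X ✓.
  U = {m, o}: f^{-1}(U) = {L, O} ∈ τ_X ✓.
  U = {n, o}: f^{-1}(U) = {M, N} ∉ τ_X ✗.
  U = {m, n, o}: f^{-1}(U) = {L, M, N, O} ∈ τ_X ✓.
Found U = {n} with f^{-1}(U) = {M, N} not in τ_X. Therefore f is NOT continuous.


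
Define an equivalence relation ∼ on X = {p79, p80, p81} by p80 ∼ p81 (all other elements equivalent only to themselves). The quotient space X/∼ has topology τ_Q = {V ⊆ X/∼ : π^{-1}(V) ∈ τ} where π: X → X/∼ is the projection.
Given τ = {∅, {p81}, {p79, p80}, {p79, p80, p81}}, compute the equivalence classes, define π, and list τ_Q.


X/∼ = {[p79], [p80=p81]}; |τ_Q| = 2.

Equivalence classes: [p79], [p80=p81].
Quotient map π: X → X/∼ sends p79 ↦ [p79], p80 ↦ [p80=p81], p81 ↦ [p80=p81].
For each subset V ⊆ X/∼, compute π^{-1}(V) ⊆ X and check whether π^{-1}(V) ∈ τ. V is open in τ_Q iff π^{-1}(V) ∈ τ.
  V = {}: π^{-1}(V) = ∅ ∈ τ ✓.
  V = {[p79]}: π^{-1}(V) = {p79} ∉ τ ✗.
  V = {[p80=p81]}: π^{-1}(V) = {p80, p81} ∉ τ ✗.
  V = {[p79], [p80=p81]}: π^{-1}(V) = {p79, p80, p81} ∈ τ ✓.
Open sets in the quotient: τ_Q = {{}, {[p79], [p80=p81]}} (2 elements).


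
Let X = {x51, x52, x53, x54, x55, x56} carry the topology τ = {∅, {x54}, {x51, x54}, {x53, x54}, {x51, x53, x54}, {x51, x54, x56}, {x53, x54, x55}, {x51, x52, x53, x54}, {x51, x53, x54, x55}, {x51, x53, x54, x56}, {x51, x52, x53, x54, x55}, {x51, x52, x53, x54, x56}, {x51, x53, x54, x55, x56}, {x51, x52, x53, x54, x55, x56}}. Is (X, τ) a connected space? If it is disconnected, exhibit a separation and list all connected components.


(X, τ) is connected.

Find clopen sets (U ∈ τ with X ∖ U ∈ τ):
  U = ∅, X ∖ U = {x51, x52, x53, x54, x55, x56} — both open, so U is clopen.
  U = {x51, x52, x53, x54, x55, x56}, X ∖ U = ∅ — both open, so U is clopen.
Only trivial clopens (∅ and X) exist, so (X, τ) is connected.
Compute connected components by grouping points that agree on all clopens:
  component: {x51, x52, x53, x54, x55, x56}


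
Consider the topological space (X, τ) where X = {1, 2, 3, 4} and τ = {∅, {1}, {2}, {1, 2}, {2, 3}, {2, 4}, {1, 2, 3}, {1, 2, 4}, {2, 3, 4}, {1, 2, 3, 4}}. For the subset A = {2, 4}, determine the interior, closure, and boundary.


int(A) = {2, 4}, cl(A) = {2, 3, 4}, ∂A = {3}.

Closed sets in (X, τ) are complements of opens:
  closed(X, τ) = {∅, {1}, {3}, {4}, {1, 3}, {1, 4}, {3, 4}, {1, 3, 4}, {2, 3, 4}, {1, 2, 3, 4}}.
int(A) = ⋃ {U ∈ τ : U ⊆ A}. Opens contained in A: ∅, {2}, {2, 4}.
Taking the union of these: int(A) = {2, 4}.
cl(A) = ⋂ {C closed : A ⊆ C}. Closed sets containing A: {2, 3, 4}, {1, 2, 3, 4}.
Intersecting these: cl(A) = {2, 3, 4}.
∂A = cl(A) ∖ int(A) = {2, 3, 4} ∖ {2, 4} = {3}.


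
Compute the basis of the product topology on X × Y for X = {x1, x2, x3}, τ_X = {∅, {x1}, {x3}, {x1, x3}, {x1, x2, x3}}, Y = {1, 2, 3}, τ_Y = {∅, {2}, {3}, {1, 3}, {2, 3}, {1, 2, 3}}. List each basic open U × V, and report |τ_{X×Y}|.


Basis B = {∅ × ∅, {x1} × {2}, {x1} × {3}, {x3} × {2}, {x3} × {3}, {x1} × {1, 3}, {x1} × {2, 3}, {x1, x3} × {2}, {x1, x3} × {3}, {x3} × {1, 3}, {x3} × {2, 3}, {x1} × {1, 2, 3}, {x1, x2, x3} × {2}, {x1, x2, x3} × {3}, {x3} × {1, 2, 3}, {x1, x3} × {1, 3}, {x1, x3} × {2, 3}, {x1, x3} × {1, 2, 3}, {x1, x2, x3} × {1, 3}, {x1, x2, x3} × {2, 3}, {x1, x2, x3} × {1, 2, 3}}; |τ_{X×Y}| = 70.

Enumerate products U × V with U ∈ τ_X, V ∈ τ_Y (deduplicated):
  ∅ × ∅ = {} (∅)
  {x1} × {2} = {(x1,2)}
  {x1} × {3} = {(x1,3)}
  {x3} × {2} = {(x3,2)}
  {x3} × {3} = {(x3,3)}
  {x1} × {1, 3} = {(x1,1), (x1,3)}
  {x1} × {2, 3} = {(x1,2), (x1,3)}
  {x1, x3} × {2} = {(x1,2), (x3,2)}
  {x1, x3} × {3} = {(x1,3), (x3,3)}
  {x3} × {1, 3} = {(x3,1), (x3,3)}
  {x3} × {2, 3} = {(x3,2), (x3,3)}
  {x1} × {1, 2, 3} = {(x1,1), (x1,2), (x1,3)}
  {x1, x2, x3} × {2} = {(x1,2), (x2,2), (x3,2)}
  {x1, x2, x3} × {3} = {(x1,3), (x2,3), (x3,3)}
  {x3} × {1, 2, 3} = {(x3,1), (x3,2), (x3,3)}
  {x1, x3} × {1, 3} = {(x1,1), (x1,3), (x3,1), (x3,3)}
  {x1, x3} × {2, 3} = {(x1,2), (x1,3), (x3,2), (x3,3)}
  {x1, x3} × {1, 2, 3} = {(x1,1), (x1,2), (x1,3), (x3,1), (x3,2), (x3,3)}
  {x1, x2, x3} × {1, 3} = {(x1,1), (x1,3), (x2,1), (x2,3), (x3,1), (x3,3)}
  {x1, x2, x3} × {2, 3} = {(x1,2), (x1,3), (x2,2), (x2,3), (x3,2), (x3,3)}
  {x1, x2, x3} × {1, 2, 3} = {(x1,1), (x1,2), (x1,3), (x2,1), (x2,2), (x2,3), (x3,1), (x3,2), (x3,3)}
These 21 distinct sets form the basis B.
Close under arbitrary unions to get τ_{X×Y}; counting gives |τ_{X×Y}| = 70.


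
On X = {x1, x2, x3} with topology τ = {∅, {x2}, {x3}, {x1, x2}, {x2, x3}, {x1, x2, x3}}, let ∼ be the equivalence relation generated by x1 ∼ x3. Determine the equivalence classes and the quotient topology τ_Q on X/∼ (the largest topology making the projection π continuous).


X/∼ = {[x1=x3], [x2]}; |τ_Q| = 3.

Equivalence classes: [x1=x3], [x2].
Quotient map π: X → X/∼ sends x1 ↦ [x1=x3], x2 ↦ [x2], x3 ↦ [x1=x3].
For each subset V ⊆ X/∼, compute π^{-1}(V) ⊆ X and check whether π^{-1}(V) ∈ τ. V is open in τ_Q iff π^{-1}(V) ∈ τ.
  V = {}: π^{-1}(V) = ∅ ∈ τ ✓.
  V = {[x1=x3]}: π^{-1}(V) = {x1, x3} ∉ τ ✗.
  V = {[x2]}: π^{-1}(V) = {x2} ∈ τ ✓.
  V = {[x1=x3], [x2]}: π^{-1}(V) = {x1, x2, x3} ∈ τ ✓.
Open sets in the quotient: τ_Q = {{}, {[x2]}, {[x1=x3], [x2]}} (3 elements).
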